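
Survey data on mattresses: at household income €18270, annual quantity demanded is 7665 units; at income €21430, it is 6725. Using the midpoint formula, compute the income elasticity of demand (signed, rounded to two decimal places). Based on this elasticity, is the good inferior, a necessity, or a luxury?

-0.82; inferior

%ΔQ = (6725 − 7665)/[( 7665 + 6725)/2] = -940/7195 = -0.130646…
%ΔIncome = (21430 − 18270)/[( 18270 + 21430)/2] = 3160/19850 = 0.159193…
E_income = (-940/7195) / (3160/19850) = -0.8206…
E_income < 0 ⇒ inferior good.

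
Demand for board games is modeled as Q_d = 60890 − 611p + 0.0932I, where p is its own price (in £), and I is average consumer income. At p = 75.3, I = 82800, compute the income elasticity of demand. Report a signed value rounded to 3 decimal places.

At the given values, Q_d = 60890 − 611(75.3) + 0.0932(82800) = 22598.66.
∂Q_d/∂I = 0.0932.
E = (0.0932) × (82800/22598.66) = 0.34147…

0.341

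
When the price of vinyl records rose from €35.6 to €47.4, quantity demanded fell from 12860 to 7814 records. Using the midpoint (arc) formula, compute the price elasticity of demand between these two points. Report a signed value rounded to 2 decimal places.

%ΔQ = (7814 − 12860) / [(12860 + 7814)/2] = -5046/10337 = -0.488149…
%ΔP = (47.4 − 35.6) / [(35.6 + 47.4)/2] = 11.8/41.5 = 0.284337…
Arc Ed = %ΔQ / %ΔP = (-5046/10337) / (11.8/41.5) = -1.7167…

-1.72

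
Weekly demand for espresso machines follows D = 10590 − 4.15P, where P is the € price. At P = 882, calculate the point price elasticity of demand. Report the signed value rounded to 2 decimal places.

dD/dP = −4.15. At P = 882, D = 10590 − 4.15(882) = 6929.7.
Ed = (dD/dP)·(P/D) = −4.15 × (882/6929.7) = -0.5282…

-0.53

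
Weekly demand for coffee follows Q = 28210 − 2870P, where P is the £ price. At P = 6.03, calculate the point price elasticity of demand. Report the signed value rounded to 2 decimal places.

dQ/dP = −2870. At P = 6.03, Q = 28210 − 2870(6.03) = 10903.9.
Ed = (dQ/dP)·(P/Q) = −2870 × (6.03/10903.9) = -1.5871…

-1.59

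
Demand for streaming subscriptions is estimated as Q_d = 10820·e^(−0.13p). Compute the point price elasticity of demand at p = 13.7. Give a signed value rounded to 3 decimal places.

dQ_d/dp = −0.13·Q_d = -236.969. At p = 13.7, Q_d = 1822.84.
Ed = (dQ_d/dp)·(p/Q_d) = (-236.969) × (13.7/1822.84) = -1.781

-1.781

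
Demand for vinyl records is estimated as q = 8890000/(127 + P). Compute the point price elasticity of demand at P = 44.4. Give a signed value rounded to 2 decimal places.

-0.26

dq/dP = −8890000/(127 + P)² = -302.608. At P = 44.4, q = 51867.
Ed = (dq/dP)·(P/q) = (-302.608) × (44.4/51867) = -0.2590…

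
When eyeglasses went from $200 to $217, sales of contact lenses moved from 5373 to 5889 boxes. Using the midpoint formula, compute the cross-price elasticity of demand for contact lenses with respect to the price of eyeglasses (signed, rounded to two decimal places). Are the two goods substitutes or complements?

1.12; substitutes

%ΔQ_{contact lenses} = (5889 − 5373)/avg = 516/5631 = 0.091635…
%ΔP_{eyeglasses} = (217 − 200)/avg = 17/208.5 = 0.081534…
E_cross = (516/5631) / (17/208.5) = 1.1238…
E_cross > 0 ⇒ the goods are substitutes.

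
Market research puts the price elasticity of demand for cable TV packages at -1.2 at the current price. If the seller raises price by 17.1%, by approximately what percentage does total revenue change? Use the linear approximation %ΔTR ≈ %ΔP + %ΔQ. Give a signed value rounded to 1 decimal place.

-3.4%

%ΔQ ≈ Ed × %ΔP = (-1.2) × (+17.1%) = -20.5200%
%ΔTR ≈ %ΔP + %ΔQ = (+17.1%) + (-20.5200%) = -3.4200%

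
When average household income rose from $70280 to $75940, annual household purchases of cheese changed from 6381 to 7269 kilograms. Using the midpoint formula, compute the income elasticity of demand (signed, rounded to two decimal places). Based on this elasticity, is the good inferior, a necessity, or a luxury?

1.68; luxury

%ΔQ = (7269 − 6381)/[( 6381 + 7269)/2] = 888/6825 = 0.130109…
%ΔIncome = (75940 − 70280)/[( 70280 + 75940)/2] = 5660/73110 = 0.077417…
E_income = (888/6825) / (5660/73110) = 1.6806…
E_income > 1 ⇒ normal good, luxury.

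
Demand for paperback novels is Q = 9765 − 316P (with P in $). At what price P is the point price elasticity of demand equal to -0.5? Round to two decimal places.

10.30

Ed = −316P/(9765 − 316P). Set this equal to -0.5:
316P = 0.5·(9765 − 316P) ⇒ 316P(1 + 0.5) = 0.5·9765
P = 0.5·9765 / (316·1.5) = 10.3006…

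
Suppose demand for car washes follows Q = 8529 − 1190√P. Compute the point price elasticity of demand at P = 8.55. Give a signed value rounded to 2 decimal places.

dQ/dP = −1190/(2√P) = -203.486. At P = 8.55, Q = 5049.39.
Ed = (dQ/dP)·(P/Q) = (-203.486) × (8.55/5049.39) = -0.3445…

-0.34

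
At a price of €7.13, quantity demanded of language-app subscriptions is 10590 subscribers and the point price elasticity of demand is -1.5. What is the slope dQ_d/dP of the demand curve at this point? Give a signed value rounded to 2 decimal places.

-2227.91

Ed = (dQ_d/dP)·(P/Q_d) ⇒ dQ_d/dP = Ed·Q_d/P = (-1.5)·10590/7.13 = -2227.9102…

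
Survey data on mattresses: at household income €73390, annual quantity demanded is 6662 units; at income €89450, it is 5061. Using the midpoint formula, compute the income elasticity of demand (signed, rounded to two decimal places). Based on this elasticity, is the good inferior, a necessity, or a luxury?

%ΔQ = (5061 − 6662)/[( 6662 + 5061)/2] = -1601/5861.5 = -0.273138…
%ΔIncome = (89450 − 73390)/[( 73390 + 89450)/2] = 16060/81420 = 0.197248…
E_income = (-1601/5861.5) / (16060/81420) = -1.3847…
E_income < 0 ⇒ inferior good.

-1.38; inferior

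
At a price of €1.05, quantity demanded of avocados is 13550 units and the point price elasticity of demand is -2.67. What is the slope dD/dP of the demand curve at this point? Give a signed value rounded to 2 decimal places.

Ed = (dD/dP)·(P/D) ⇒ dD/dP = Ed·D/P = (-2.67)·13550/1.05 = -34455.7142…

-34455.71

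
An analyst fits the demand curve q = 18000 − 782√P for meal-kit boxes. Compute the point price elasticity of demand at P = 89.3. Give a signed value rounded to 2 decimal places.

dq/dP = −782/(2√P) = -41.3762. At P = 89.3, q = 10610.2.
Ed = (dq/dP)·(P/q) = (-41.3762) × (89.3/10610.2) = -0.3482…

-0.35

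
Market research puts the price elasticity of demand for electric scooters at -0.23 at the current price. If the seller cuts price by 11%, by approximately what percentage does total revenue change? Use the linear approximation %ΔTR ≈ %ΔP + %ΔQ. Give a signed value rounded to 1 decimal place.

-8.5%

%ΔQ ≈ Ed × %ΔP = (-0.23) × (-11%) = +2.5300%
%ΔTR ≈ %ΔP + %ΔQ = (-11%) + (+2.5300%) = -8.4700%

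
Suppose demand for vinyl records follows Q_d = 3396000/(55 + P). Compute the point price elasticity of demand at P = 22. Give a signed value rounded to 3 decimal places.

dQ_d/dP = −3396000/(55 + P)² = -572.778. At P = 22, Q_d = 44103.9.
Ed = (dQ_d/dP)·(P/Q_d) = (-572.778) × (22/44103.9) = -0.28571…

-0.286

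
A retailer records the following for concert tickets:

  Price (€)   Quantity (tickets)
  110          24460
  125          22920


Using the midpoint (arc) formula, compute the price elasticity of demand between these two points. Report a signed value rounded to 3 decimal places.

%ΔQ = (22920 − 24460) / [(24460 + 22920)/2] = -1540/23690 = -0.065006…
%ΔP = (125 − 110) / [(110 + 125)/2] = 15/117.5 = 0.127659…
Arc Ed = %ΔQ / %ΔP = (-1540/23690) / (15/117.5) = -0.50921…

-0.509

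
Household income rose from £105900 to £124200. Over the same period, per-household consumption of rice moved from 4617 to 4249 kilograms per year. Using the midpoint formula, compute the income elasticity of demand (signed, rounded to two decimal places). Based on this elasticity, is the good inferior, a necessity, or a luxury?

%ΔQ = (4249 − 4617)/[( 4617 + 4249)/2] = -368/4433 = -0.083013…
%ΔIncome = (124200 − 105900)/[( 105900 + 124200)/2] = 18300/115050 = 0.159061…
E_income = (-368/4433) / (18300/115050) = -0.5218…
E_income < 0 ⇒ inferior good.

-0.52; inferior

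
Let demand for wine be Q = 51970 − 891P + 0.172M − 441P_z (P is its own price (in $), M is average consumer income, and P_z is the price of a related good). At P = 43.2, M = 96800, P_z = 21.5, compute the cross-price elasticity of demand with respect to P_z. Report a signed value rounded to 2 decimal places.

At the given values, Q = 51970 − 891(43.2) + 0.172(96800) − 441(21.5) = 20646.9.
∂Q/∂P_z = -441.
E = (-441) × (21.5/20646.9) = -0.4592…

-0.46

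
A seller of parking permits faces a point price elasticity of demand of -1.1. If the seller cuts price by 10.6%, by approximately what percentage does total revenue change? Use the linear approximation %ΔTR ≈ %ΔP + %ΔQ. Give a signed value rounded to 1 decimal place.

%ΔQ ≈ Ed × %ΔP = (-1.1) × (-10.6%) = +11.6600%
%ΔTR ≈ %ΔP + %ΔQ = (-10.6%) + (+11.6600%) = +1.0600%

+1.1%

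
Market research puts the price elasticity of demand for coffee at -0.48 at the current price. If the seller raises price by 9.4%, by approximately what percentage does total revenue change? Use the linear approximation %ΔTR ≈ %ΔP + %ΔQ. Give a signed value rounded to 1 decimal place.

+4.9%

%ΔQ ≈ Ed × %ΔP = (-0.48) × (+9.4%) = -4.5120%
%ΔTR ≈ %ΔP + %ΔQ = (+9.4%) + (-4.5120%) = +4.8880%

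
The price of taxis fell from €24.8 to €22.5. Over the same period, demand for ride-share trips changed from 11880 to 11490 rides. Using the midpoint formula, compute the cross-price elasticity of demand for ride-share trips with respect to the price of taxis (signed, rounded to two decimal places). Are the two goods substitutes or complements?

%ΔQ_{ride-share trips} = (11490 − 11880)/avg = -390/11685 = -0.033376…
%ΔP_{taxis} = (22.5 − 24.8)/avg = -2.3/23.65 = -0.097251…
E_cross = (-390/11685) / (-2.3/23.65) = 0.3431…
E_cross > 0 ⇒ the goods are substitutes.

0.34; substitutes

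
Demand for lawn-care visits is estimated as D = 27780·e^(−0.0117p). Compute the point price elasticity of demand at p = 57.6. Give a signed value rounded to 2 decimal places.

-0.67

dD/dp = −0.0117·D = -165.668. At p = 57.6, D = 14159.6.
Ed = (dD/dp)·(p/D) = (-165.668) × (57.6/14159.6) = -0.6739…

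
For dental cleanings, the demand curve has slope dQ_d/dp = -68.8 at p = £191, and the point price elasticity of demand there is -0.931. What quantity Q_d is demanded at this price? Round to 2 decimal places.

Ed = (dQ_d/dp)·(p/Q_d) ⇒ Q_d = (dQ_d/dp)·p/Ed = (-68.8)·191/(-0.931) = 14114.7153…

14114.72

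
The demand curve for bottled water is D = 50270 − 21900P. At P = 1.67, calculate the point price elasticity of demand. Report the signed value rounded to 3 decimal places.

dD/dP = −21900. At P = 1.67, D = 50270 − 21900(1.67) = 13697.
Ed = (dD/dP)·(P/D) = −21900 × (1.67/13697) = -2.67014…

-2.670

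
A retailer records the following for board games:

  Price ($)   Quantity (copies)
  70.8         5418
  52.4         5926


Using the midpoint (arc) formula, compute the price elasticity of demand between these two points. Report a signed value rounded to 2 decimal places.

-0.30

%ΔQ = (5926 − 5418) / [(5418 + 5926)/2] = 508/5672 = 0.089562…
%ΔP = (52.4 − 70.8) / [(70.8 + 52.4)/2] = -18.4/61.6 = -0.298701…
Arc Ed = %ΔQ / %ΔP = (508/5672) / (-18.4/61.6) = -0.2998…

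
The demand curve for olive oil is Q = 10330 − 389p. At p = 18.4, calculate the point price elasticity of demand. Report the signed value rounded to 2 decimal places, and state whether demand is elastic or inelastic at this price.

-2.26; elastic

dQ/dp = −389. At p = 18.4, Q = 10330 − 389(18.4) = 3172.4.
Ed = (dQ/dp)·(p/Q) = −389 × (18.4/3172.4) = -2.2562…
|Ed| = 2.26 > 1, so demand is elastic.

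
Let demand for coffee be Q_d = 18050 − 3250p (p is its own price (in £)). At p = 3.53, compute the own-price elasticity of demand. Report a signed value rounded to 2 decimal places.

-1.74

At the given values, Q_d = 18050 − 3250(3.53) = 6577.5.
∂Q_d/∂p = −3250.
E = (-3250) × (3.53/6577.5) = -1.7442…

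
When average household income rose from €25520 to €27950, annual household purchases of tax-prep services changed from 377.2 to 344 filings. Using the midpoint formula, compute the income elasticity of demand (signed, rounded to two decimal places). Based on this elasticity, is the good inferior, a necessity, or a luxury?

%ΔQ = (344 − 377.2)/[( 377.2 + 344)/2] = -33.2/360.6 = -0.092068…
%ΔIncome = (27950 − 25520)/[( 25520 + 27950)/2] = 2430/26735 = 0.090892…
E_income = (-33.2/360.6) / (2430/26735) = -1.0129…
E_income < 0 ⇒ inferior good.

-1.01; inferior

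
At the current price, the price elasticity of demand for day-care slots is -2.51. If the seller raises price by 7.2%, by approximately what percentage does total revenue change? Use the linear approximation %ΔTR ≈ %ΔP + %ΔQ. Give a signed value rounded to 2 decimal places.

%ΔQ ≈ Ed × %ΔP = (-2.51) × (+7.2%) = -18.0720%
%ΔTR ≈ %ΔP + %ΔQ = (+7.2%) + (-18.0720%) = -10.8720%

-10.87%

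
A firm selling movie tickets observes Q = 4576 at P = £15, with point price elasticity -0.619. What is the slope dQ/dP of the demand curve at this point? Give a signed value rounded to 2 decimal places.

Ed = (dQ/dP)·(P/Q) ⇒ dQ/dP = Ed·Q/P = (-0.619)·4576/15 = -188.8362…

-188.84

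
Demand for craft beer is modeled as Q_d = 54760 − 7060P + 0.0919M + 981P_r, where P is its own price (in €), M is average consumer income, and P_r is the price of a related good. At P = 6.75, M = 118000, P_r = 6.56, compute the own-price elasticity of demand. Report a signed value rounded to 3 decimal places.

At the given values, Q_d = 54760 − 7060(6.75) + 0.0919(118000) + 981(6.56) = 24384.56.
∂Q_d/∂P = −7060.
E = (-7060) × (6.75/24384.56) = -1.95431…

-1.954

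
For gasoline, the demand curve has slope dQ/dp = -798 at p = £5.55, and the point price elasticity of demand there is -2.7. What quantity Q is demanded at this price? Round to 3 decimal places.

1640.333

Ed = (dQ/dp)·(p/Q) ⇒ Q = (dQ/dp)·p/Ed = (-798)·5.55/(-2.7) = 1640.33333…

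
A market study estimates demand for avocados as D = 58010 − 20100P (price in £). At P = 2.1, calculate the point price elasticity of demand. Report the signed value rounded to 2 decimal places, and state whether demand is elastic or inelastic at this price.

dD/dP = −20100. At P = 2.1, D = 58010 − 20100(2.1) = 15800.
Ed = (dD/dP)·(P/D) = −20100 × (2.1/15800) = -2.6715…
|Ed| = 2.67 > 1, so demand is elastic.

-2.67; elastic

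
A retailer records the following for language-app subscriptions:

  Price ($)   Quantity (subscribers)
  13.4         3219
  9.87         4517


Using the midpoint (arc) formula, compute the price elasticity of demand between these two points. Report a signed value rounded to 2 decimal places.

%ΔQ = (4517 − 3219) / [(3219 + 4517)/2] = 1298/3868 = 0.335573…
%ΔP = (9.87 − 13.4) / [(13.4 + 9.87)/2] = -3.53/11.635 = -0.303394…
Arc Ed = %ΔQ / %ΔP = (1298/3868) / (-3.53/11.635) = -1.1060…

-1.11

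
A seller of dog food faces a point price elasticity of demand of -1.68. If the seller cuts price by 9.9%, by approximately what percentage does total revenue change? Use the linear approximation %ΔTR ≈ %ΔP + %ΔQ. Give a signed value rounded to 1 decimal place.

%ΔQ ≈ Ed × %ΔP = (-1.68) × (-9.9%) = +16.6320%
%ΔTR ≈ %ΔP + %ΔQ = (-9.9%) + (+16.6320%) = +6.7320%

+6.7%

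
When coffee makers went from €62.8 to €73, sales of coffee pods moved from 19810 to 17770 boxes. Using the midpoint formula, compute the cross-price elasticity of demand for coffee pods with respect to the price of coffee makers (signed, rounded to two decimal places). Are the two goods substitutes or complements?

-0.72; complements

%ΔQ_{coffee pods} = (17770 − 19810)/avg = -2040/18790 = -0.108568…
%ΔP_{coffee makers} = (73 − 62.8)/avg = 10.2/67.9 = 0.150220…
E_cross = (-2040/18790) / (10.2/67.9) = -0.7227…
E_cross < 0 ⇒ the goods are complements.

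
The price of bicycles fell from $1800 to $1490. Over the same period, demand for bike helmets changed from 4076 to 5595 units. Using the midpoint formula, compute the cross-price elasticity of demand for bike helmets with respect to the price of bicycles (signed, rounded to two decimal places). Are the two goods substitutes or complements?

-1.67; complements

%ΔQ_{bike helmets} = (5595 − 4076)/avg = 1519/4835.5 = 0.314135…
%ΔP_{bicycles} = (1490 − 1800)/avg = -310/1645 = -0.188449…
E_cross = (1519/4835.5) / (-310/1645) = -1.6669…
E_cross < 0 ⇒ the goods are complements.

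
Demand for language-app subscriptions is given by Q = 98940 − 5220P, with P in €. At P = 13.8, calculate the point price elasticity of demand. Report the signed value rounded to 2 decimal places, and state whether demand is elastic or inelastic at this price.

-2.68; elastic

dQ/dP = −5220. At P = 13.8, Q = 98940 − 5220(13.8) = 26904.
Ed = (dQ/dP)·(P/Q) = −5220 × (13.8/26904) = -2.6775…
|Ed| = 2.68 > 1, so demand is elastic.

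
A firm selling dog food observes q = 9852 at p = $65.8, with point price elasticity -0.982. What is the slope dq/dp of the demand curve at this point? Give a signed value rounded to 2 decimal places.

Ed = (dq/dp)·(p/q) ⇒ dq/dp = Ed·q/p = (-0.982)·9852/65.8 = -147.0313…

-147.03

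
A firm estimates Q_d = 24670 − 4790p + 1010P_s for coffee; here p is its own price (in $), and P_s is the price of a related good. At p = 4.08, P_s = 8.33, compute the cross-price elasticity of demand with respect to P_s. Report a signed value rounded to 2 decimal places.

At the given values, Q_d = 24670 − 4790(4.08) + 1010(8.33) = 13540.1.
∂Q_d/∂P_s = 1010.
E = (1010) × (8.33/13540.1) = 0.6213…

0.62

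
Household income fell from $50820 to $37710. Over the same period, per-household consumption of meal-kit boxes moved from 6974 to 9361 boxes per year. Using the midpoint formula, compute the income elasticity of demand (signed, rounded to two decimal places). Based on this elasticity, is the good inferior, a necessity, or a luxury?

-0.99; inferior

%ΔQ = (9361 − 6974)/[( 6974 + 9361)/2] = 2387/8167.5 = 0.292255…
%ΔIncome = (37710 − 50820)/[( 50820 + 37710)/2] = -13110/44265 = -0.296170…
E_income = (2387/8167.5) / (-13110/44265) = -0.9867…
E_income < 0 ⇒ inferior good.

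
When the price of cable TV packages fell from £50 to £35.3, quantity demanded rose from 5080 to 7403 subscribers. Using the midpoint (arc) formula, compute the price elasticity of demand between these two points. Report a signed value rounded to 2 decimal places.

-1.08

%ΔQ = (7403 − 5080) / [(5080 + 7403)/2] = 2323/6241.5 = 0.372186…
%ΔP = (35.3 − 50) / [(50 + 35.3)/2] = -14.7/42.65 = -0.344665…
Arc Ed = %ΔQ / %ΔP = (2323/6241.5) / (-14.7/42.65) = -1.0798…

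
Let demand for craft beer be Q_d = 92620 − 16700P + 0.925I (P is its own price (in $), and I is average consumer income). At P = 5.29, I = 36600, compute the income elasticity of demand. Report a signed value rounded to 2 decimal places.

0.89

At the given values, Q_d = 92620 − 16700(5.29) + 0.925(36600) = 38132.
∂Q_d/∂I = 0.925.
E = (0.925) × (36600/38132) = 0.8878…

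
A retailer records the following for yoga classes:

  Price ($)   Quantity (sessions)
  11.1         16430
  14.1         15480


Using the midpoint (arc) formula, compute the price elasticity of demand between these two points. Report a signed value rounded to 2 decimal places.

%ΔQ = (15480 − 16430) / [(16430 + 15480)/2] = -950/15955 = -0.059542…
%ΔP = (14.1 − 11.1) / [(11.1 + 14.1)/2] = 3/12.6 = 0.238095…
Arc Ed = %ΔQ / %ΔP = (-950/15955) / (3/12.6) = -0.2500…

-0.25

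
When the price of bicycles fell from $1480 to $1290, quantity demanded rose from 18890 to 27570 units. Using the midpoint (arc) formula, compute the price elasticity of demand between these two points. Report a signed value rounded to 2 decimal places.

%ΔQ = (27570 − 18890) / [(18890 + 27570)/2] = 8680/23230 = 0.373654…
%ΔP = (1290 − 1480) / [(1480 + 1290)/2] = -190/1385 = -0.137184…
Arc Ed = %ΔQ / %ΔP = (8680/23230) / (-190/1385) = -2.7237…

-2.72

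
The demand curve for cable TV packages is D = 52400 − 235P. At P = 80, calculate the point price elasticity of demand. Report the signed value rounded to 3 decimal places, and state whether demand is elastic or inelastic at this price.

dD/dP = −235. At P = 80, D = 52400 − 235(80) = 33600.
Ed = (dD/dP)·(P/D) = −235 × (80/33600) = -0.55952…
|Ed| = 0.560 < 1, so demand is inelastic.

-0.560; inelastic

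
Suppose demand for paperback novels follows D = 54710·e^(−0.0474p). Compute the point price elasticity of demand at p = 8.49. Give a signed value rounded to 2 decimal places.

-0.40

dD/dp = −0.0474·D = -1734.1. At p = 8.49, D = 36584.3.
Ed = (dD/dp)·(p/D) = (-1734.1) × (8.49/36584.3) = -0.4024…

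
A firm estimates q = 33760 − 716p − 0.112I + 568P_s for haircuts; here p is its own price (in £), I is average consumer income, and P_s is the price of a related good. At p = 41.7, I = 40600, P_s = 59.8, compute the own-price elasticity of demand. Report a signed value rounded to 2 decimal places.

At the given values, q = 33760 − 716(41.7) − 0.112(40600) + 568(59.8) = 33322.
∂q/∂p = −716.
E = (-716) × (41.7/33322) = -0.8960…

-0.90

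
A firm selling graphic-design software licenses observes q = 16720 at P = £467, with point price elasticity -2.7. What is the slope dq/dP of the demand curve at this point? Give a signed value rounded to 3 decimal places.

Ed = (dq/dP)·(P/q) ⇒ dq/dP = Ed·q/P = (-2.7)·16720/467 = -96.66809…

-96.668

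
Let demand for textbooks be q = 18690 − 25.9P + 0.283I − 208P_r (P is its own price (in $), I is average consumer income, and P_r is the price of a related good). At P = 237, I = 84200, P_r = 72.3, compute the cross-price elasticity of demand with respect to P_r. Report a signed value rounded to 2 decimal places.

At the given values, q = 18690 − 25.9(237) + 0.283(84200) − 208(72.3) = 21341.9.
∂q/∂P_r = -208.
E = (-208) × (72.3/21341.9) = -0.7046…

-0.70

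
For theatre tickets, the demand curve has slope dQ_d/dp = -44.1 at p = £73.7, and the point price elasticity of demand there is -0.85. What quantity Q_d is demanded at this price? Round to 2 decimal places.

Ed = (dQ_d/dp)·(p/Q_d) ⇒ Q_d = (dQ_d/dp)·p/Ed = (-44.1)·73.7/(-0.85) = 3823.7294…

3823.73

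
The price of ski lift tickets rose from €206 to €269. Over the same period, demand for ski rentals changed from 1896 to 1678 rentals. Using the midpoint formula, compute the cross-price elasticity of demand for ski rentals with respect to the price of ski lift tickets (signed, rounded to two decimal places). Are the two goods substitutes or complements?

-0.46; complements

%ΔQ_{ski rentals} = (1678 − 1896)/avg = -218/1787 = -0.121992…
%ΔP_{ski lift tickets} = (269 − 206)/avg = 63/237.5 = 0.265263…
E_cross = (-218/1787) / (63/237.5) = -0.4598…
E_cross < 0 ⇒ the goods are complements.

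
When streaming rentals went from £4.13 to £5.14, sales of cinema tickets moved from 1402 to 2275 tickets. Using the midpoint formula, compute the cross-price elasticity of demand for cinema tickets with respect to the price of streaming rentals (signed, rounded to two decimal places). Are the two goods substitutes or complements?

%ΔQ_{cinema tickets} = (2275 − 1402)/avg = 873/1838.5 = 0.474843…
%ΔP_{streaming rentals} = (5.14 − 4.13)/avg = 1.01/4.635 = 0.217907…
E_cross = (873/1838.5) / (1.01/4.635) = 2.1791…
E_cross > 0 ⇒ the goods are substitutes.

2.18; substitutes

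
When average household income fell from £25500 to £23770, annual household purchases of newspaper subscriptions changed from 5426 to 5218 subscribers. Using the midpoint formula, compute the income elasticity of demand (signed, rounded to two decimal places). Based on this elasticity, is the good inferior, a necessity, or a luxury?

%ΔQ = (5218 − 5426)/[( 5426 + 5218)/2] = -208/5322 = -0.039083…
%ΔIncome = (23770 − 25500)/[( 25500 + 23770)/2] = -1730/24635 = -0.070225…
E_income = (-208/5322) / (-1730/24635) = 0.5565…
0 < E_income < 1 ⇒ normal good, necessity.

0.56; necessity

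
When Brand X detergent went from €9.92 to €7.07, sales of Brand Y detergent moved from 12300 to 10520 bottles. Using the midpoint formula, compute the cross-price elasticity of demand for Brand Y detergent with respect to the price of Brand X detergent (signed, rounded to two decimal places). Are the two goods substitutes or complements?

0.46; substitutes

%ΔQ_{Brand Y detergent} = (10520 − 12300)/avg = -1780/11410 = -0.156003…
%ΔP_{Brand X detergent} = (7.07 − 9.92)/avg = -2.85/8.495 = -0.335491…
E_cross = (-1780/11410) / (-2.85/8.495) = 0.4649…
E_cross > 0 ⇒ the goods are substitutes.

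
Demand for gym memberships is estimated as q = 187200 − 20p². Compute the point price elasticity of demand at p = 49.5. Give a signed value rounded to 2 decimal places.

dq/dp = −2·20·p = -1980. At p = 49.5, q = 138195.
Ed = (dq/dp)·(p/q) = (-1980) × (49.5/138195) = -0.7092…

-0.71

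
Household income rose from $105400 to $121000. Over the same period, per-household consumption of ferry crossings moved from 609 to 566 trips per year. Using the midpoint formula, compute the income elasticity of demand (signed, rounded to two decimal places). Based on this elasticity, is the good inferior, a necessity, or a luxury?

-0.53; inferior

%ΔQ = (566 − 609)/[( 609 + 566)/2] = -43/587.5 = -0.073191…
%ΔIncome = (121000 − 105400)/[( 105400 + 121000)/2] = 15600/113200 = 0.137809…
E_income = (-43/587.5) / (15600/113200) = -0.5311…
E_income < 0 ⇒ inferior good.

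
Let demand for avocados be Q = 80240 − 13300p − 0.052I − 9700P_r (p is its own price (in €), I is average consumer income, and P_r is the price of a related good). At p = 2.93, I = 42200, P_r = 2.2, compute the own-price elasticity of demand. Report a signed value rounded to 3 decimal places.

-2.197

At the given values, Q = 80240 − 13300(2.93) − 0.052(42200) − 9700(2.2) = 17736.6.
∂Q/∂p = −13300.
E = (-13300) × (2.93/17736.6) = -2.19709…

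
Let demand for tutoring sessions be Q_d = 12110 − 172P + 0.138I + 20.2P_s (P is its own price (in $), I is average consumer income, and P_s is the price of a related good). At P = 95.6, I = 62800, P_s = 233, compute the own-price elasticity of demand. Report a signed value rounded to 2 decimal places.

At the given values, Q_d = 12110 − 172(95.6) + 0.138(62800) + 20.2(233) = 9039.8.
∂Q_d/∂P = −172.
E = (-172) × (95.6/9039.8) = -1.8189…

-1.82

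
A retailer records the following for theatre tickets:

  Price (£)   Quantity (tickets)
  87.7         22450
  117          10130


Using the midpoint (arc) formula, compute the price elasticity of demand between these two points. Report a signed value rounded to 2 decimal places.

-2.64

%ΔQ = (10130 − 22450) / [(22450 + 10130)/2] = -12320/16290 = -0.756292…
%ΔP = (117 − 87.7) / [(87.7 + 117)/2] = 29.3/102.35 = 0.286272…
Arc Ed = %ΔQ / %ΔP = (-12320/16290) / (29.3/102.35) = -2.6418…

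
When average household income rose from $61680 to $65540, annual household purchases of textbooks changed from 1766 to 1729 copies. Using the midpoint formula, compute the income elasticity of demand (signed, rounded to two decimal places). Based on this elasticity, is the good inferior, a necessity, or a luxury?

%ΔQ = (1729 − 1766)/[( 1766 + 1729)/2] = -37/1747.5 = -0.021173…
%ΔIncome = (65540 − 61680)/[( 61680 + 65540)/2] = 3860/63610 = 0.060682…
E_income = (-37/1747.5) / (3860/63610) = -0.3489…
E_income < 0 ⇒ inferior good.

-0.35; inferior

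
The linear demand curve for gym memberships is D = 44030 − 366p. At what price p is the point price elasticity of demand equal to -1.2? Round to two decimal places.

Ed = −366p/(44030 − 366p). Set this equal to -1.2:
366p = 1.2·(44030 − 366p) ⇒ 366p(1 + 1.2) = 1.2·44030
p = 1.2·44030 / (366·2.2) = 65.6184…

65.62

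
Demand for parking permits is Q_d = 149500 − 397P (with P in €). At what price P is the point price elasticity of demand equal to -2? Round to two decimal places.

251.05

Ed = −397P/(149500 − 397P). Set this equal to -2:
397P = 2·(149500 − 397P) ⇒ 397P(1 + 2) = 2·149500
P = 2·149500 / (397·3) = 251.0495…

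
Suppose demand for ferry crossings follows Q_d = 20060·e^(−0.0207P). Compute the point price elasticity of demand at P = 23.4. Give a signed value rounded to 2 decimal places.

-0.48

dQ_d/dP = −0.0207·Q_d = -255.822. At P = 23.4, Q_d = 12358.5.
Ed = (dQ_d/dP)·(P/Q_d) = (-255.822) × (23.4/12358.5) = -0.4843…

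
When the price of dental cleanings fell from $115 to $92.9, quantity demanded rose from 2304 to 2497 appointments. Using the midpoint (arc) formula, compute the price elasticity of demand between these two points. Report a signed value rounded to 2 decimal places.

%ΔQ = (2497 − 2304) / [(2304 + 2497)/2] = 193/2400.5 = 0.080399…
%ΔP = (92.9 − 115) / [(115 + 92.9)/2] = -22.1/103.95 = -0.212602…
Arc Ed = %ΔQ / %ΔP = (193/2400.5) / (-22.1/103.95) = -0.3781…

-0.38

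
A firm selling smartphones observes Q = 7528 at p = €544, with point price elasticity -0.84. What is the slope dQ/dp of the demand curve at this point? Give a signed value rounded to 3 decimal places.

Ed = (dQ/dp)·(p/Q) ⇒ dQ/dp = Ed·Q/p = (-0.84)·7528/544 = -11.62411…

-11.624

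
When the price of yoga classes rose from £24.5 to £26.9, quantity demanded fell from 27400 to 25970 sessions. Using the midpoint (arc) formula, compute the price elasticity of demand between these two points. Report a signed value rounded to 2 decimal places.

%ΔQ = (25970 − 27400) / [(27400 + 25970)/2] = -1430/26685 = -0.053588…
%ΔP = (26.9 − 24.5) / [(24.5 + 26.9)/2] = 2.4/25.7 = 0.093385…
Arc Ed = %ΔQ / %ΔP = (-1430/26685) / (2.4/25.7) = -0.5738…

-0.57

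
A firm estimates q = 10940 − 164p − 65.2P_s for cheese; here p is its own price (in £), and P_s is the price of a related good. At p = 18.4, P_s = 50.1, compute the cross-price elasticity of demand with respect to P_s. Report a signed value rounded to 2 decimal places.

At the given values, q = 10940 − 164(18.4) − 65.2(50.1) = 4655.88.
∂q/∂P_s = -65.2.
E = (-65.2) × (50.1/4655.88) = -0.7015…

-0.70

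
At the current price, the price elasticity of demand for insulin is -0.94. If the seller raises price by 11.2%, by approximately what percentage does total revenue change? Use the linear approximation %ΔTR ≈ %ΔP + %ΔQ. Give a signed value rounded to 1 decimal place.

%ΔQ ≈ Ed × %ΔP = (-0.94) × (+11.2%) = -10.5280%
%ΔTR ≈ %ΔP + %ΔQ = (+11.2%) + (-10.5280%) = +0.6720%

+0.7%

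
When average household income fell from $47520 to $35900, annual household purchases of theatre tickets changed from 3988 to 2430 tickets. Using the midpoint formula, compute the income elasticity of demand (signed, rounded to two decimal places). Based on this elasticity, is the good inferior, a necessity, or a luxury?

%ΔQ = (2430 − 3988)/[( 3988 + 2430)/2] = -1558/3209 = -0.485509…
%ΔIncome = (35900 − 47520)/[( 47520 + 35900)/2] = -11620/41710 = -0.278590…
E_income = (-1558/3209) / (-11620/41710) = 1.7427…
E_income > 1 ⇒ normal good, luxury.

1.74; luxury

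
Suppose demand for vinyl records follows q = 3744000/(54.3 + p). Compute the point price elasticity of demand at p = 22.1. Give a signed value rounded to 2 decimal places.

-0.29

dq/dp = −3744000/(54.3 + p)² = -641.43. At p = 22.1, q = 49005.2.
Ed = (dq/dp)·(p/q) = (-641.43) × (22.1/49005.2) = -0.2892…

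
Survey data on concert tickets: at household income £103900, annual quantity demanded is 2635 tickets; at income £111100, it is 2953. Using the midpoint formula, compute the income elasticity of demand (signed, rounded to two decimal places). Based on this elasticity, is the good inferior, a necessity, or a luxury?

1.70; luxury

%ΔQ = (2953 − 2635)/[( 2635 + 2953)/2] = 318/2794 = 0.113815…
%ΔIncome = (111100 − 103900)/[( 103900 + 111100)/2] = 7200/107500 = 0.066976…
E_income = (318/2794) / (7200/107500) = 1.6993…
E_income > 1 ⇒ normal good, luxury.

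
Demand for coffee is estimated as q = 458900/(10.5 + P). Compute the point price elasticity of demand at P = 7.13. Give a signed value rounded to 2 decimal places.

dq/dP = −458900/(10.5 + P)² = -1476.43. At P = 7.13, q = 26029.5.
Ed = (dq/dP)·(P/q) = (-1476.43) × (7.13/26029.5) = -0.4044…

-0.40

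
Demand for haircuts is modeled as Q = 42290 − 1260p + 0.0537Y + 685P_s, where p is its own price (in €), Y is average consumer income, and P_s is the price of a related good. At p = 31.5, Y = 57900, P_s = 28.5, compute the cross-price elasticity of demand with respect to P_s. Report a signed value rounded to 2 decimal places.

0.77

At the given values, Q = 42290 − 1260(31.5) + 0.0537(57900) + 685(28.5) = 25231.73.
∂Q/∂P_s = 685.
E = (685) × (28.5/25231.73) = 0.7737…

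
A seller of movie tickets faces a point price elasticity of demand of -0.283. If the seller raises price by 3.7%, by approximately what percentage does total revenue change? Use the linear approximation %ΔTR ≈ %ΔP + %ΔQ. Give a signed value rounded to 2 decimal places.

+2.65%

%ΔQ ≈ Ed × %ΔP = (-0.283) × (+3.7%) = -1.0471%
%ΔTR ≈ %ΔP + %ΔQ = (+3.7%) + (-1.0471%) = +2.6529%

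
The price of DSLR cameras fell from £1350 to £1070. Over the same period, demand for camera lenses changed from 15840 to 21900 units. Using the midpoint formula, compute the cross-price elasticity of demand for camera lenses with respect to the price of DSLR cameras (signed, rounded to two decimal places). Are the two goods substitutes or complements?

-1.39; complements

%ΔQ_{camera lenses} = (21900 − 15840)/avg = 6060/18870 = 0.321144…
%ΔP_{DSLR cameras} = (1070 − 1350)/avg = -280/1210 = -0.231404…
E_cross = (6060/18870) / (-280/1210) = -1.3878…
E_cross < 0 ⇒ the goods are complements.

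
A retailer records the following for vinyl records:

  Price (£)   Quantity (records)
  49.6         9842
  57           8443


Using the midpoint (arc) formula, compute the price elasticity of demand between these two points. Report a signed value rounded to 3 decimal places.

-1.102

%ΔQ = (8443 − 9842) / [(9842 + 8443)/2] = -1399/9142.5 = -0.153021…
%ΔP = (57 − 49.6) / [(49.6 + 57)/2] = 7.4/53.3 = 0.138836…
Arc Ed = %ΔQ / %ΔP = (-1399/9142.5) / (7.4/53.3) = -1.10216…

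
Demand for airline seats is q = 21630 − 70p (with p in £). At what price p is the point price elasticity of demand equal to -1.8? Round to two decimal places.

198.64

Ed = −70p/(21630 − 70p). Set this equal to -1.8:
70p = 1.8·(21630 − 70p) ⇒ 70p(1 + 1.8) = 1.8·21630
p = 1.8·21630 / (70·2.8) = 198.6428…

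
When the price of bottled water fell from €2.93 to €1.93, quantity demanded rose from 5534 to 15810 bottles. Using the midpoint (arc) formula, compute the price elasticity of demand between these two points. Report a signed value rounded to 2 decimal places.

-2.34

%ΔQ = (15810 − 5534) / [(5534 + 15810)/2] = 10276/10672 = 0.962893…
%ΔP = (1.93 − 2.93) / [(2.93 + 1.93)/2] = -1/2.43 = -0.411522…
Arc Ed = %ΔQ / %ΔP = (10276/10672) / (-1/2.43) = -2.3398…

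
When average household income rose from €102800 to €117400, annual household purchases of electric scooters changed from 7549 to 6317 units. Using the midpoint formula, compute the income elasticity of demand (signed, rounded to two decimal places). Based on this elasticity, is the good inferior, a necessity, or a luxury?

-1.34; inferior

%ΔQ = (6317 − 7549)/[( 7549 + 6317)/2] = -1232/6933 = -0.177700…
%ΔIncome = (117400 − 102800)/[( 102800 + 117400)/2] = 14600/110100 = 0.132606…
E_income = (-1232/6933) / (14600/110100) = -1.3400…
E_income < 0 ⇒ inferior good.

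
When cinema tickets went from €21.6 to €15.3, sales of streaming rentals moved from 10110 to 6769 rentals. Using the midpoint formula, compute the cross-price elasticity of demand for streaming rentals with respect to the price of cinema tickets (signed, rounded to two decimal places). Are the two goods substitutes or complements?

1.16; substitutes

%ΔQ_{streaming rentals} = (6769 − 10110)/avg = -3341/8439.5 = -0.395876…
%ΔP_{cinema tickets} = (15.3 − 21.6)/avg = -6.3/18.45 = -0.341463…
E_cross = (-3341/8439.5) / (-6.3/18.45) = 1.1593…
E_cross > 0 ⇒ the goods are substitutes.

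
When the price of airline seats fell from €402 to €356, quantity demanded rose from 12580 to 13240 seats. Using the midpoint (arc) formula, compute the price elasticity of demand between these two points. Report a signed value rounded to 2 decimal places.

-0.42

%ΔQ = (13240 − 12580) / [(12580 + 13240)/2] = 660/12910 = 0.051123…
%ΔP = (356 − 402) / [(402 + 356)/2] = -46/379 = -0.121372…
Arc Ed = %ΔQ / %ΔP = (660/12910) / (-46/379) = -0.4212…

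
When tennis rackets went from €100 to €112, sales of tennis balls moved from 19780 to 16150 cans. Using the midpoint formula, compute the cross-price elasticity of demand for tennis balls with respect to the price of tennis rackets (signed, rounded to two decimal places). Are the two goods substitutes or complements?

%ΔQ_{tennis balls} = (16150 − 19780)/avg = -3630/17965 = -0.202059…
%ΔP_{tennis rackets} = (112 − 100)/avg = 12/106 = 0.113207…
E_cross = (-3630/17965) / (12/106) = -1.7848…
E_cross < 0 ⇒ the goods are complements.

-1.78; complements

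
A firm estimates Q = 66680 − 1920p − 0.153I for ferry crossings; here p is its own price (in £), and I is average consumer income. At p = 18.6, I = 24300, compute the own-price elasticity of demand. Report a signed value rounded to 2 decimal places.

-1.31

At the given values, Q = 66680 − 1920(18.6) − 0.153(24300) = 27250.1.
∂Q/∂p = −1920.
E = (-1920) × (18.6/27250.1) = -1.3105…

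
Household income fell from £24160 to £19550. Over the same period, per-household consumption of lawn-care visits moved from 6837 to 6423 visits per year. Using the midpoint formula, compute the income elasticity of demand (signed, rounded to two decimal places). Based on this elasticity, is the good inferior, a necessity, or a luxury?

0.30; necessity

%ΔQ = (6423 − 6837)/[( 6837 + 6423)/2] = -414/6630 = -0.062443…
%ΔIncome = (19550 − 24160)/[( 24160 + 19550)/2] = -4610/21855 = -0.210935…
E_income = (-414/6630) / (-4610/21855) = 0.2960…
0 < E_income < 1 ⇒ normal good, necessity.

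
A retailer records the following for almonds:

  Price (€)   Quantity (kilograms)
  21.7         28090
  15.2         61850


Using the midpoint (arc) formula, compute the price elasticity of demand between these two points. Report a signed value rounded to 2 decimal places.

-2.13

%ΔQ = (61850 − 28090) / [(28090 + 61850)/2] = 33760/44970 = 0.750722…
%ΔP = (15.2 − 21.7) / [(21.7 + 15.2)/2] = -6.5/18.45 = -0.352303…
Arc Ed = %ΔQ / %ΔP = (33760/44970) / (-6.5/18.45) = -2.1308…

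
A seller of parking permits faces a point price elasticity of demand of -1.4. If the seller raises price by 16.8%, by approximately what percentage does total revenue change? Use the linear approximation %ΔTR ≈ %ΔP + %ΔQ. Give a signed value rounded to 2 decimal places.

%ΔQ ≈ Ed × %ΔP = (-1.4) × (+16.8%) = -23.5200%
%ΔTR ≈ %ΔP + %ΔQ = (+16.8%) + (-23.5200%) = -6.7200%

-6.72%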